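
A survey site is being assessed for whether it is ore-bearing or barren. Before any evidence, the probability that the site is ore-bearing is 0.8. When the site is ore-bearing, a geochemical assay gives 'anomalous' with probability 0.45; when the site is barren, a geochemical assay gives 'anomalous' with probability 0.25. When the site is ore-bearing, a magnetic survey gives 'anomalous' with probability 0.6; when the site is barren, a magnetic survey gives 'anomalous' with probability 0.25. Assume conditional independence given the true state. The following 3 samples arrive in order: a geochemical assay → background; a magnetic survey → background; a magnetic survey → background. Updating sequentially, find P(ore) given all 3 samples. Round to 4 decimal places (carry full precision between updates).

Apply Bayes' rule sequentially, carrying P(ore) forward.
After a geochemical assay='background': P(ore) = 0.55·0.8000 / (0.55·0.8000 + 0.75·0.2000) ≈ 0.7458
After a magnetic survey='background': P(ore) = 0.4·0.7458 / (0.4·0.7458 + 0.75·0.2542) ≈ 0.6101
After a magnetic survey='background': P(ore) = 0.4·0.6101 / (0.4·0.6101 + 0.75·0.3899) ≈ 0.4549

0.4549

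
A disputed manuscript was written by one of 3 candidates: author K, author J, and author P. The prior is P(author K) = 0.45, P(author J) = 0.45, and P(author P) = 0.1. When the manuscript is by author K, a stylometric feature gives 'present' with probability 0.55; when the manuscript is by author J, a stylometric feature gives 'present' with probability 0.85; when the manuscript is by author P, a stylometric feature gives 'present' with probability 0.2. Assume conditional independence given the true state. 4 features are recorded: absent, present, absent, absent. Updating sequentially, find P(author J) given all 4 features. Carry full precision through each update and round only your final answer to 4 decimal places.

Apply Bayes' rule sequentially, carrying P(author J) forward.
After 'absent': normaliser = 0.45·0.4500 + 0.15·0.4500 + 0.8·0.1000; P(author K) ≈ 0.5786, P(author J) ≈ 0.1929, P(author P) ≈ 0.2286
After 'present': normaliser = 0.55·0.5786 + 0.85·0.1929 + 0.2·0.2286; P(author K) ≈ 0.6028, P(author J) ≈ 0.3106, P(author P) ≈ 0.0866
After 'absent': normaliser = 0.45·0.6028 + 0.15·0.3106 + 0.8·0.0866; P(author K) ≈ 0.7007, P(author J) ≈ 0.1203, P(author P) ≈ 0.1790
After 'absent': normaliser = 0.45·0.7007 + 0.15·0.1203 + 0.8·0.1790; P(author K) ≈ 0.6617, P(author J) ≈ 0.0379, P(author P) ≈ 0.3004

0.0379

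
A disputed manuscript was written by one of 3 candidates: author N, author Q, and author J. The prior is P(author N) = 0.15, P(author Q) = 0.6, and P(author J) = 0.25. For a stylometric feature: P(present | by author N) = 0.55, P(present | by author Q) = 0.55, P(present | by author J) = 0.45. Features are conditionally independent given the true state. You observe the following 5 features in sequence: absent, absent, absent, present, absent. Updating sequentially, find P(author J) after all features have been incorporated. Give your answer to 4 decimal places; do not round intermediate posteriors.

0.3783

After 'absent': normaliser = 0.45·0.1500 + 0.45·0.6000 + 0.55·0.2500; P(author N) ≈ 0.1421, P(author Q) ≈ 0.5684, P(author J) ≈ 0.2895
After 'absent': normaliser = 0.45·0.1421 + 0.45·0.5684 + 0.55·0.2895; P(author N) ≈ 0.1335, P(author Q) ≈ 0.5341, P(author J) ≈ 0.3324
After 'absent': normaliser = 0.45·0.1335 + 0.45·0.5341 + 0.55·0.3324; P(author N) ≈ 0.1243, P(author Q) ≈ 0.4973, P(author J) ≈ 0.3783
After 'present': normaliser = 0.55·0.1243 + 0.55·0.4973 + 0.45·0.3783; P(author N) ≈ 0.1335, P(author Q) ≈ 0.5341, P(author J) ≈ 0.3324
After 'absent': normaliser = 0.45·0.1335 + 0.45·0.5341 + 0.55·0.3324; P(author N) ≈ 0.1243, P(author Q) ≈ 0.4973, P(author J) ≈ 0.3783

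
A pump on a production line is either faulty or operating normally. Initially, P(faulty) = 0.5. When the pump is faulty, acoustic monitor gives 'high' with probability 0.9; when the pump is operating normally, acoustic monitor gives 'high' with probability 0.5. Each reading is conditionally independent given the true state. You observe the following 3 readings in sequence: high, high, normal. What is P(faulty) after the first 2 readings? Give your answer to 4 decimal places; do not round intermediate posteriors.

0.7642

After 'high': P(faulty) = 0.9·0.5000 / (0.9·0.5000 + 0.5·0.5000) ≈ 0.6429
After 'high': P(faulty) = 0.9·0.6429 / (0.9·0.6429 + 0.5·0.3571) ≈ 0.7642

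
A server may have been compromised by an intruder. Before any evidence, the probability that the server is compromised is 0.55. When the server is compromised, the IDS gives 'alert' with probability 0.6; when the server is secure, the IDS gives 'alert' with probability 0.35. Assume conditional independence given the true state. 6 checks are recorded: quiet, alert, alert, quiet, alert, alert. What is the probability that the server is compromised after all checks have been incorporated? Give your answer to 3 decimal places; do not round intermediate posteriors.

0.800

Apply Bayes' rule sequentially, carrying P(compromised) forward.
After 'quiet': P(compromised) = 0.4·0.5500 / (0.4·0.5500 + 0.65·0.4500) ≈ 0.4293
After 'alert': P(compromised) = 0.6·0.4293 / (0.6·0.4293 + 0.35·0.5707) ≈ 0.5632
After 'alert': P(compromised) = 0.6·0.5632 / (0.6·0.5632 + 0.35·0.4368) ≈ 0.6885
After 'quiet': P(compromised) = 0.4·0.6885 / (0.4·0.6885 + 0.65·0.3115) ≈ 0.5763
After 'alert': P(compromised) = 0.6·0.5763 / (0.6·0.5763 + 0.35·0.4237) ≈ 0.6999
After 'alert': P(compromised) = 0.6·0.6999 / (0.6·0.6999 + 0.35·0.3001) ≈ 0.7999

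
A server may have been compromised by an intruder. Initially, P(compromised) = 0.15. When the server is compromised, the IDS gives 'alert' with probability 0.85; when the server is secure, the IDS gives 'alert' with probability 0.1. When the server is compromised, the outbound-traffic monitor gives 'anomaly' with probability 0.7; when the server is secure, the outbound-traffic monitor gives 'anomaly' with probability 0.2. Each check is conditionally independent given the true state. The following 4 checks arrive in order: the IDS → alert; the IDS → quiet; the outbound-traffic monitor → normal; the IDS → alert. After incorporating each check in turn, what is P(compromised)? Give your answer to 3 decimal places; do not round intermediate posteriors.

0.443

After the IDS='alert': P(compromised) = 0.85·0.1500 / (0.85·0.1500 + 0.1·0.8500) ≈ 0.6000
After the IDS='quiet': P(compromised) = 0.15·0.6000 / (0.15·0.6000 + 0.9·0.4000) ≈ 0.2000
After the outbound-traffic monitor='normal': P(compromised) = 0.3·0.2000 / (0.3·0.2000 + 0.8·0.8000) ≈ 0.0857
After the IDS='alert': P(compromised) = 0.85·0.0857 / (0.85·0.0857 + 0.1·0.9143) ≈ 0.4435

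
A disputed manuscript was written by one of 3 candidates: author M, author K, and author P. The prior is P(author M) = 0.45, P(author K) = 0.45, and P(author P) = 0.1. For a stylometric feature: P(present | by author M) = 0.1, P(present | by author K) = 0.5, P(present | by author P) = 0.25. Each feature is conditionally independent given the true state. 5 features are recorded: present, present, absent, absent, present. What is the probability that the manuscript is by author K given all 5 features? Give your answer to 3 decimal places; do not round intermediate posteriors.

0.919

Each posterior becomes the prior for the next update.
After 'present': normaliser = 0.1·0.4500 + 0.5·0.4500 + 0.25·0.1000; P(author M) ≈ 0.1525, P(author K) ≈ 0.7627, P(author P) ≈ 0.0847
After 'present': normaliser = 0.1·0.1525 + 0.5·0.7627 + 0.25·0.0847; P(author M) ≈ 0.0365, P(author K) ≈ 0.9128, P(author P) ≈ 0.0507
After 'absent': normaliser = 0.9·0.0365 + 0.5·0.9128 + 0.75·0.0507; P(author M) ≈ 0.0623, P(author K) ≈ 0.8656, P(author P) ≈ 0.0721
After 'absent': normaliser = 0.9·0.0623 + 0.5·0.8656 + 0.75·0.0721; P(author M) ≈ 0.1033, P(author K) ≈ 0.7971, P(author P) ≈ 0.0996
After 'present': normaliser = 0.1·0.1033 + 0.5·0.7971 + 0.25·0.0996; P(author M) ≈ 0.0238, P(author K) ≈ 0.9188, P(author P) ≈ 0.0574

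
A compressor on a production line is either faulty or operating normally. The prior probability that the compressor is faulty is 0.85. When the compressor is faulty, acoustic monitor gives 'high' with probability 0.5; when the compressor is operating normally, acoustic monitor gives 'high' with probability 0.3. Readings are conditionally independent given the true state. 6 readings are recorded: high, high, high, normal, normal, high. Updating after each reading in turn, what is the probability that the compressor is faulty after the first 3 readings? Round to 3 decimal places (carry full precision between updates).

After 'high': P(faulty) = 0.5·0.8500 / (0.5·0.8500 + 0.3·0.1500) ≈ 0.9043
After 'high': P(faulty) = 0.5·0.9043 / (0.5·0.9043 + 0.3·0.0957) ≈ 0.9403
After 'high': P(faulty) = 0.5·0.9403 / (0.5·0.9403 + 0.3·0.0597) ≈ 0.9633

0.963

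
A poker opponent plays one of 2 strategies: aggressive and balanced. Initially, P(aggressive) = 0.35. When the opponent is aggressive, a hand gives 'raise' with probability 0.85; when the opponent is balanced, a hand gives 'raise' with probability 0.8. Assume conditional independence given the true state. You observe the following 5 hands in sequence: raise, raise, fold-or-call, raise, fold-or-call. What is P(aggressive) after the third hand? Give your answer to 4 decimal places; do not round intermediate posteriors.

After 'raise': P(aggressive) = 0.85·0.3500 / (0.85·0.3500 + 0.8·0.6500) ≈ 0.3639
After 'raise': P(aggressive) = 0.85·0.3639 / (0.85·0.3639 + 0.8·0.6361) ≈ 0.3781
After 'fold-or-call': P(aggressive) = 0.15·0.3781 / (0.15·0.3781 + 0.2·0.6219) ≈ 0.3131

0.3131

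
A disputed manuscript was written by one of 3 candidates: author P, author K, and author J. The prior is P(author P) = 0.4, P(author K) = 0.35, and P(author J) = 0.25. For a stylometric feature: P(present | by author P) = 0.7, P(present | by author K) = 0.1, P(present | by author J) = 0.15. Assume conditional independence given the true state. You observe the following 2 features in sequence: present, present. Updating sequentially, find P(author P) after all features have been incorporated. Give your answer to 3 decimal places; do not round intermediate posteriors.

0.956

After 'present': normaliser = 0.7·0.4000 + 0.1·0.3500 + 0.15·0.2500; P(author P) ≈ 0.7943, P(author K) ≈ 0.0993, P(author J) ≈ 0.1064
After 'present': normaliser = 0.7·0.7943 + 0.1·0.0993 + 0.15·0.1064; P(author P) ≈ 0.9555, P(author K) ≈ 0.0171, P(author J) ≈ 0.0274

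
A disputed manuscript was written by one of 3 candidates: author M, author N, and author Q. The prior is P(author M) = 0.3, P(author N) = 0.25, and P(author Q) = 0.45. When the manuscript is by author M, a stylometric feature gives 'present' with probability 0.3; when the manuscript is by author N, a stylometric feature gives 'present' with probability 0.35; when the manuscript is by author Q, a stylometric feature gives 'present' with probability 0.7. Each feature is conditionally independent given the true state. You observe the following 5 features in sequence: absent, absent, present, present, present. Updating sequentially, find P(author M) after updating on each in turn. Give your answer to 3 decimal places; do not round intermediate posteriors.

After 'absent': normaliser = 0.7·0.3000 + 0.65·0.2500 + 0.3·0.4500; P(author M) ≈ 0.4138, P(author N) ≈ 0.3202, P(author Q) ≈ 0.2660
After 'absent': normaliser = 0.7·0.4138 + 0.65·0.3202 + 0.3·0.2660; P(author M) ≈ 0.5015, P(author N) ≈ 0.3603, P(author Q) ≈ 0.1382
After 'present': normaliser = 0.3·0.5015 + 0.35·0.3603 + 0.7·0.1382; P(author M) ≈ 0.4030, P(author N) ≈ 0.3379, P(author Q) ≈ 0.2591
After 'present': normaliser = 0.3·0.4030 + 0.35·0.3379 + 0.7·0.2591; P(author M) ≈ 0.2875, P(author N) ≈ 0.2812, P(author Q) ≈ 0.4313
After 'present': normaliser = 0.3·0.2875 + 0.35·0.2812 + 0.7·0.4313; P(author M) ≈ 0.1773, P(author N) ≈ 0.2023, P(author Q) ≈ 0.6205

0.177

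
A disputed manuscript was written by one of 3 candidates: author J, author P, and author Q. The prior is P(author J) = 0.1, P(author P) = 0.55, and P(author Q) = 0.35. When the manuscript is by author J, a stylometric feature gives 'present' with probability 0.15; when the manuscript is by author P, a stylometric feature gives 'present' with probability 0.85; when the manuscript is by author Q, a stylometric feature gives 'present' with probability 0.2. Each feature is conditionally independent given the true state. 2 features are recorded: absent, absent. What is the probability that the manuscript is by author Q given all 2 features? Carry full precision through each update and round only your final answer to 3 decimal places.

0.726

Each posterior becomes the prior for the next update.
After 'absent': normaliser = 0.85·0.1000 + 0.15·0.5500 + 0.8·0.3500; P(author J) ≈ 0.1899, P(author P) ≈ 0.1844, P(author Q) ≈ 0.6257
After 'absent': normaliser = 0.85·0.1899 + 0.15·0.1844 + 0.8·0.6257; P(author J) ≈ 0.2341, P(author P) ≈ 0.0401, P(author Q) ≈ 0.7258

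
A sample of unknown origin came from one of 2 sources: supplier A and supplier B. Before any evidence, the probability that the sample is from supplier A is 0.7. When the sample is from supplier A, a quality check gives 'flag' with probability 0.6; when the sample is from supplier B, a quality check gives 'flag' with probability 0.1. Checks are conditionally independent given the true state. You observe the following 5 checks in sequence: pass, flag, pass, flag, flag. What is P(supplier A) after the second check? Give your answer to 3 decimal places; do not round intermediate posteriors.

After 'pass': P(supplier A) = 0.4·0.7000 / (0.4·0.7000 + 0.9·0.3000) ≈ 0.5091
After 'flag': P(supplier A) = 0.6·0.5091 / (0.6·0.5091 + 0.1·0.4909) ≈ 0.8615

0.862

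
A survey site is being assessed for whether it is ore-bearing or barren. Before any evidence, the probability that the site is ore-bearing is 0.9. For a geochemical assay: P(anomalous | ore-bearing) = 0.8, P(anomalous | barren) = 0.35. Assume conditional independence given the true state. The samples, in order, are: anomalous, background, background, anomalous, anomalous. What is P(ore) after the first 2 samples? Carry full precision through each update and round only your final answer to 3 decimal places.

0.864

After 'anomalous': P(ore) = 0.8·0.9000 / (0.8·0.9000 + 0.35·0.1000) ≈ 0.9536
After 'background': P(ore) = 0.2·0.9536 / (0.2·0.9536 + 0.65·0.0464) ≈ 0.8636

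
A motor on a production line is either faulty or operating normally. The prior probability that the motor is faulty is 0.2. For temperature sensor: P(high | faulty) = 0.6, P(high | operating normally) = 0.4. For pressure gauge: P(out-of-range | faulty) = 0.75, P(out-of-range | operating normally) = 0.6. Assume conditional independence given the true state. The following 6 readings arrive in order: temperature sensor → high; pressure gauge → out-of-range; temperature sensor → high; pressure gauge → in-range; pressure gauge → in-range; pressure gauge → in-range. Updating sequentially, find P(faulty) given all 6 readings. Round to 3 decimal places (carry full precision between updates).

After temperature sensor='high': P(faulty) = 0.6·0.2000 / (0.6·0.2000 + 0.4·0.8000) ≈ 0.2727
After pressure gauge='out-of-range': P(faulty) = 0.75·0.2727 / (0.75·0.2727 + 0.6·0.7273) ≈ 0.3191
After temperature sensor='high': P(faulty) = 0.6·0.3191 / (0.6·0.3191 + 0.4·0.6809) ≈ 0.4128
After pressure gauge='in-range': P(faulty) = 0.25·0.4128 / (0.25·0.4128 + 0.4·0.5872) ≈ 0.3053
After pressure gauge='in-range': P(faulty) = 0.25·0.3053 / (0.25·0.3053 + 0.4·0.6947) ≈ 0.2155
After pressure gauge='in-range': P(faulty) = 0.25·0.2155 / (0.25·0.2155 + 0.4·0.7845) ≈ 0.1465

0.147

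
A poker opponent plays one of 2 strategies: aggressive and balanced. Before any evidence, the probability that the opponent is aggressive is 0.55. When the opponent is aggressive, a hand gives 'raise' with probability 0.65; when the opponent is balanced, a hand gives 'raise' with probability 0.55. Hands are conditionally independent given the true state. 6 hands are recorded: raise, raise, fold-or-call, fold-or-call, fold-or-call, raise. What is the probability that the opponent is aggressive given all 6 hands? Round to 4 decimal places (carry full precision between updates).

After 'raise': P(aggressive) = 0.65·0.5500 / (0.65·0.5500 + 0.55·0.4500) ≈ 0.5909
After 'raise': P(aggressive) = 0.65·0.5909 / (0.65·0.5909 + 0.55·0.4091) ≈ 0.6306
After 'fold-or-call': P(aggressive) = 0.35·0.6306 / (0.35·0.6306 + 0.45·0.3694) ≈ 0.5704
After 'fold-or-call': P(aggressive) = 0.35·0.5704 / (0.35·0.5704 + 0.45·0.4296) ≈ 0.5080
After 'fold-or-call': P(aggressive) = 0.35·0.5080 / (0.35·0.5080 + 0.45·0.4920) ≈ 0.4454
After 'raise': P(aggressive) = 0.65·0.4454 / (0.65·0.4454 + 0.55·0.5546) ≈ 0.4870

0.4870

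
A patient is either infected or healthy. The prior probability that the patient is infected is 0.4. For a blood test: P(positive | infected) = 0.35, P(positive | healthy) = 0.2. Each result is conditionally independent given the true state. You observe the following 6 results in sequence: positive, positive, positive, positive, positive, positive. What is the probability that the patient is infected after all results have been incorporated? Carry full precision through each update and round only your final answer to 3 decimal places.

After 'positive': P(infected) = 0.35·0.4000 / (0.35·0.4000 + 0.2·0.6000) ≈ 0.5385
After 'positive': P(infected) = 0.35·0.5385 / (0.35·0.5385 + 0.2·0.4615) ≈ 0.6712
After 'positive': P(infected) = 0.35·0.6712 / (0.35·0.6712 + 0.2·0.3288) ≈ 0.7813
After 'positive': P(infected) = 0.35·0.7813 / (0.35·0.7813 + 0.2·0.2187) ≈ 0.8621
After 'positive': P(infected) = 0.35·0.8621 / (0.35·0.8621 + 0.2·0.1379) ≈ 0.9163
After 'positive': P(infected) = 0.35·0.9163 / (0.35·0.9163 + 0.2·0.0837) ≈ 0.9504

0.950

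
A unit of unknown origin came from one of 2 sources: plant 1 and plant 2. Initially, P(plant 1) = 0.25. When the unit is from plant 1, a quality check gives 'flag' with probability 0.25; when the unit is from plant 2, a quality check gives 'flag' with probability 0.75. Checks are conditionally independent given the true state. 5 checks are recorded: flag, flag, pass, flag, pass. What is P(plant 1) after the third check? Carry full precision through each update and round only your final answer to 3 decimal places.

Each posterior becomes the prior for the next update.
After 'flag': P(plant 1) = 0.25·0.2500 / (0.25·0.2500 + 0.75·0.7500) ≈ 0.1000
After 'flag': P(plant 1) = 0.25·0.1000 / (0.25·0.1000 + 0.75·0.9000) ≈ 0.0357
After 'pass': P(plant 1) = 0.75·0.0357 / (0.75·0.0357 + 0.25·0.9643) ≈ 0.1000

0.100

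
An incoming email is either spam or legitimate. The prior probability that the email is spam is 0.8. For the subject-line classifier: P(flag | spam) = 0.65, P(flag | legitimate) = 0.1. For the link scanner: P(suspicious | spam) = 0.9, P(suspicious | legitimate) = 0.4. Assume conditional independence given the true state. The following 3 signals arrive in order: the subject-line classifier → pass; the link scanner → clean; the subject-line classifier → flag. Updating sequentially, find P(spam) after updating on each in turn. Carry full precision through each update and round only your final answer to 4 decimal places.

0.6276

After the subject-line classifier='pass': P(spam) = 0.35·0.8000 / (0.35·0.8000 + 0.9·0.2000) ≈ 0.6087
After the link scanner='clean': P(spam) = 0.1·0.6087 / (0.1·0.6087 + 0.6·0.3913) ≈ 0.2059
After the subject-line classifier='flag': P(spam) = 0.65·0.2059 / (0.65·0.2059 + 0.1·0.7941) ≈ 0.6276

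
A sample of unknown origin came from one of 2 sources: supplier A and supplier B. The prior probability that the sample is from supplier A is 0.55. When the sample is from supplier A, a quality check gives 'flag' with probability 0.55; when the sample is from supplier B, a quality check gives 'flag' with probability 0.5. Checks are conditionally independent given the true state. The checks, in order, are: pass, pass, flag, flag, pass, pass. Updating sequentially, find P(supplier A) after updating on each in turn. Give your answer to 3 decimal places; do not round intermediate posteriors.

0.492

Apply Bayes' rule sequentially, carrying P(supplier A) forward.
After 'pass': P(supplier A) = 0.45·0.5500 / (0.45·0.5500 + 0.5·0.4500) ≈ 0.5238
After 'pass': P(supplier A) = 0.45·0.5238 / (0.45·0.5238 + 0.5·0.4762) ≈ 0.4975
After 'flag': P(supplier A) = 0.55·0.4975 / (0.55·0.4975 + 0.5·0.5025) ≈ 0.5213
After 'flag': P(supplier A) = 0.55·0.5213 / (0.55·0.5213 + 0.5·0.4787) ≈ 0.5450
After 'pass': P(supplier A) = 0.45·0.5450 / (0.45·0.5450 + 0.5·0.4550) ≈ 0.5188
After 'pass': P(supplier A) = 0.45·0.5188 / (0.45·0.5188 + 0.5·0.4812) ≈ 0.4925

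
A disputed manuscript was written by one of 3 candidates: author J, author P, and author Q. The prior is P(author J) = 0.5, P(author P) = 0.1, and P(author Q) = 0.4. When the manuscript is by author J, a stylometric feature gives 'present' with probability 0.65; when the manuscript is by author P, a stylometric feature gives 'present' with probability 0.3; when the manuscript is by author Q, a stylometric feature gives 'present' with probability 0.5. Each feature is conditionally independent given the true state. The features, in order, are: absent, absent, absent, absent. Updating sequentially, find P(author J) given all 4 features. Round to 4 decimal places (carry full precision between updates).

After 'absent': normaliser = 0.35·0.5000 + 0.7·0.1000 + 0.5·0.4000; P(author J) ≈ 0.3933, P(author P) ≈ 0.1573, P(author Q) ≈ 0.4494
After 'absent': normaliser = 0.35·0.3933 + 0.7·0.1573 + 0.5·0.4494; P(author J) ≈ 0.2913, P(author P) ≈ 0.2331, P(author Q) ≈ 0.4756
After 'absent': normaliser = 0.35·0.2913 + 0.7·0.2331 + 0.5·0.4756; P(author J) ≈ 0.2027, P(author P) ≈ 0.3244, P(author Q) ≈ 0.4729
After 'absent': normaliser = 0.35·0.2027 + 0.7·0.3244 + 0.5·0.4729; P(author J) ≈ 0.1328, P(author P) ≈ 0.4249, P(author Q) ≈ 0.4424

0.1328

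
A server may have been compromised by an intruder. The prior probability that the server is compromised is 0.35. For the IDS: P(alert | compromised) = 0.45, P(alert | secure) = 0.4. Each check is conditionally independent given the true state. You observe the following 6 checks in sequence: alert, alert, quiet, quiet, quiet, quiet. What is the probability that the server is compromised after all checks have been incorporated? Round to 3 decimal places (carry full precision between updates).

0.325

Each posterior becomes the prior for the next update.
After 'alert': P(compromised) = 0.45·0.3500 / (0.45·0.3500 + 0.4·0.6500) ≈ 0.3772
After 'alert': P(compromised) = 0.45·0.3772 / (0.45·0.3772 + 0.4·0.6228) ≈ 0.4053
After 'quiet': P(compromised) = 0.55·0.4053 / (0.55·0.4053 + 0.6·0.5947) ≈ 0.3845
After 'quiet': P(compromised) = 0.55·0.3845 / (0.55·0.3845 + 0.6·0.6155) ≈ 0.3641
After 'quiet': P(compromised) = 0.55·0.3641 / (0.55·0.3641 + 0.6·0.6359) ≈ 0.3442
After 'quiet': P(compromised) = 0.55·0.3442 / (0.55·0.3442 + 0.6·0.6558) ≈ 0.3249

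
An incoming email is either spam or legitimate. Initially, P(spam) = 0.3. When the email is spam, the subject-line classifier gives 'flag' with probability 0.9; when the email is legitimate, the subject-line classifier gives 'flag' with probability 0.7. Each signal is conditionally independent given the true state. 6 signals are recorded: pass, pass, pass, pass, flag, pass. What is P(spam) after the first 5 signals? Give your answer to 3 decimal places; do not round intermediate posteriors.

After 'pass': P(spam) = 0.1·0.3000 / (0.1·0.3000 + 0.3·0.7000) ≈ 0.1250
After 'pass': P(spam) = 0.1·0.1250 / (0.1·0.1250 + 0.3·0.8750) ≈ 0.0455
After 'pass': P(spam) = 0.1·0.0455 / (0.1·0.0455 + 0.3·0.9545) ≈ 0.0156
After 'pass': P(spam) = 0.1·0.0156 / (0.1·0.0156 + 0.3·0.9844) ≈ 0.0053
After 'flag': P(spam) = 0.9·0.0053 / (0.9·0.0053 + 0.7·0.9947) ≈ 0.0068

0.007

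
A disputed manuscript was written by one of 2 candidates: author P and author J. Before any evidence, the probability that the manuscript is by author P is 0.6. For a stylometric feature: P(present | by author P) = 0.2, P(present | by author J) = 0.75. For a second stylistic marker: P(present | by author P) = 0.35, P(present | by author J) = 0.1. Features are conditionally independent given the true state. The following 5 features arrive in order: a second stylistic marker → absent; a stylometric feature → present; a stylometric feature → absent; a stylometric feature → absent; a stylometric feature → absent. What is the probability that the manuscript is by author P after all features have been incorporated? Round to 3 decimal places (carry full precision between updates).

0.904

After a second stylistic marker='absent': P(author P) = 0.65·0.6000 / (0.65·0.6000 + 0.9·0.4000) ≈ 0.5200
After a stylometric feature='present': P(author P) = 0.2·0.5200 / (0.2·0.5200 + 0.75·0.4800) ≈ 0.2241
After a stylometric feature='absent': P(author P) = 0.8·0.2241 / (0.8·0.2241 + 0.25·0.7759) ≈ 0.4804
After a stylometric feature='absent': P(author P) = 0.8·0.4804 / (0.8·0.4804 + 0.25·0.5196) ≈ 0.7474
After a stylometric feature='absent': P(author P) = 0.8·0.7474 / (0.8·0.7474 + 0.25·0.2526) ≈ 0.9045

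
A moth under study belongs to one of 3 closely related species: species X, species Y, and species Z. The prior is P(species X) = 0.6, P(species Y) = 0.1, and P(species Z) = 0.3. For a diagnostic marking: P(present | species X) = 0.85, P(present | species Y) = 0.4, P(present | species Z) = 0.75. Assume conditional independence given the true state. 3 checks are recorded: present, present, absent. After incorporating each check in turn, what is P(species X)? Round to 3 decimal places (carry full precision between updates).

0.557

After 'present': normaliser = 0.85·0.6000 + 0.4·0.1000 + 0.75·0.3000; P(species X) ≈ 0.6581, P(species Y) ≈ 0.0516, P(species Z) ≈ 0.2903
After 'present': normaliser = 0.85·0.6581 + 0.4·0.0516 + 0.75·0.2903; P(species X) ≈ 0.7012, P(species Y) ≈ 0.0259, P(species Z) ≈ 0.2729
After 'absent': normaliser = 0.15·0.7012 + 0.6·0.0259 + 0.25·0.2729; P(species X) ≈ 0.5567, P(species Y) ≈ 0.0822, P(species Z) ≈ 0.3612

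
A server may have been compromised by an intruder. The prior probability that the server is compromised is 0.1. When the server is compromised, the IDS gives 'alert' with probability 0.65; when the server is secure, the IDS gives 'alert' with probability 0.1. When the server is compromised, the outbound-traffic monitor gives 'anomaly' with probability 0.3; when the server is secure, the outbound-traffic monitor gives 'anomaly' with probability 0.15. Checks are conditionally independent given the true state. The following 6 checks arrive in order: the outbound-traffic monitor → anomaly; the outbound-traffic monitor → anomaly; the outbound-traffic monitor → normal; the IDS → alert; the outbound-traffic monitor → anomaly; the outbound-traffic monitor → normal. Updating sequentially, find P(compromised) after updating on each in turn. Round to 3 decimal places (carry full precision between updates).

0.797

Each posterior becomes the prior for the next update.
After the outbound-traffic monitor='anomaly': P(compromised) = 0.3·0.1000 / (0.3·0.1000 + 0.15·0.9000) ≈ 0.1818
After the outbound-traffic monitor='anomaly': P(compromised) = 0.3·0.1818 / (0.3·0.1818 + 0.15·0.8182) ≈ 0.3077
After the outbound-traffic monitor='normal': P(compromised) = 0.7·0.3077 / (0.7·0.3077 + 0.85·0.6923) ≈ 0.2679
After the IDS='alert': P(compromised) = 0.65·0.2679 / (0.65·0.2679 + 0.1·0.7321) ≈ 0.7041
After the outbound-traffic monitor='anomaly': P(compromised) = 0.3·0.7041 / (0.3·0.7041 + 0.15·0.2959) ≈ 0.8263
After the outbound-traffic monitor='normal': P(compromised) = 0.7·0.8263 / (0.7·0.8263 + 0.85·0.1737) ≈ 0.7967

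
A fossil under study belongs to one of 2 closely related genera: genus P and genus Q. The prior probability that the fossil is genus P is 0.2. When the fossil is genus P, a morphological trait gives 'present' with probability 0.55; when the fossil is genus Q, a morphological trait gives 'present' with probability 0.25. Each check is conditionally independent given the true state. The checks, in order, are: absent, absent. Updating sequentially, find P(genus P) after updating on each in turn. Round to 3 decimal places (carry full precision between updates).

0.083

After 'absent': P(genus P) = 0.45·0.2000 / (0.45·0.2000 + 0.75·0.8000) ≈ 0.1304
After 'absent': P(genus P) = 0.45·0.1304 / (0.45·0.1304 + 0.75·0.8696) ≈ 0.0826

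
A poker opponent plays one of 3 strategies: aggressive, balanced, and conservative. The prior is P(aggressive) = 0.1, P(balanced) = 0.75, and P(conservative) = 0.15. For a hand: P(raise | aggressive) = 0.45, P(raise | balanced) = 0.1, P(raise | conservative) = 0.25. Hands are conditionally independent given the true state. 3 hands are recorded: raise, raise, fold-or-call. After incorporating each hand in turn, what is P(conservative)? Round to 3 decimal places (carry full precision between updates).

After 'raise': normaliser = 0.45·0.1000 + 0.1·0.7500 + 0.25·0.1500; P(aggressive) ≈ 0.2857, P(balanced) ≈ 0.4762, P(conservative) ≈ 0.2381
After 'raise': normaliser = 0.45·0.2857 + 0.1·0.4762 + 0.25·0.2381; P(aggressive) ≈ 0.5455, P(balanced) ≈ 0.2020, P(conservative) ≈ 0.2525
After 'fold-or-call': normaliser = 0.55·0.5455 + 0.9·0.2020 + 0.75·0.2525; P(aggressive) ≈ 0.4470, P(balanced) ≈ 0.2709, P(conservative) ≈ 0.2822

0.282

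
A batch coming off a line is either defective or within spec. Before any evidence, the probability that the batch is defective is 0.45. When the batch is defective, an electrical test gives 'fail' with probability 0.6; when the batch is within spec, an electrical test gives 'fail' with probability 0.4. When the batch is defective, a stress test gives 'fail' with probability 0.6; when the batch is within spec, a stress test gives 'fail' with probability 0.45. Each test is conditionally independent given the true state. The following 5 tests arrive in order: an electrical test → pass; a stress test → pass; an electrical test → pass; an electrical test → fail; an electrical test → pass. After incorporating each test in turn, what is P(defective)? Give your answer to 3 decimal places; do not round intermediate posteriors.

Apply Bayes' rule sequentially, carrying P(defective) forward.
After an electrical test='pass': P(defective) = 0.4·0.4500 / (0.4·0.4500 + 0.6·0.5500) ≈ 0.3529
After a stress test='pass': P(defective) = 0.4·0.3529 / (0.4·0.3529 + 0.55·0.6471) ≈ 0.2840
After an electrical test='pass': P(defective) = 0.4·0.2840 / (0.4·0.2840 + 0.6·0.7160) ≈ 0.2092
After an electrical test='fail': P(defective) = 0.6·0.2092 / (0.6·0.2092 + 0.4·0.7908) ≈ 0.2840
After an electrical test='pass': P(defective) = 0.4·0.2840 / (0.4·0.2840 + 0.6·0.7160) ≈ 0.2092

0.209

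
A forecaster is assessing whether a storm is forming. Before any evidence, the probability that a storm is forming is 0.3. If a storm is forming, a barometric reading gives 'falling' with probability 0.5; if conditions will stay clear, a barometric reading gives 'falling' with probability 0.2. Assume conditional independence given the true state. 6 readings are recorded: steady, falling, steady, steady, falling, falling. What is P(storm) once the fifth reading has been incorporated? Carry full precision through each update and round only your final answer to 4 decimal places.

Each posterior becomes the prior for the next update.
After 'steady': P(storm) = 0.5·0.3000 / (0.5·0.3000 + 0.8·0.7000) ≈ 0.2113
After 'falling': P(storm) = 0.5·0.2113 / (0.5·0.2113 + 0.2·0.7887) ≈ 0.4011
After 'steady': P(storm) = 0.5·0.4011 / (0.5·0.4011 + 0.8·0.5989) ≈ 0.2950
After 'steady': P(storm) = 0.5·0.2950 / (0.5·0.2950 + 0.8·0.7050) ≈ 0.2073
After 'falling': P(storm) = 0.5·0.2073 / (0.5·0.2073 + 0.2·0.7927) ≈ 0.3954

0.3954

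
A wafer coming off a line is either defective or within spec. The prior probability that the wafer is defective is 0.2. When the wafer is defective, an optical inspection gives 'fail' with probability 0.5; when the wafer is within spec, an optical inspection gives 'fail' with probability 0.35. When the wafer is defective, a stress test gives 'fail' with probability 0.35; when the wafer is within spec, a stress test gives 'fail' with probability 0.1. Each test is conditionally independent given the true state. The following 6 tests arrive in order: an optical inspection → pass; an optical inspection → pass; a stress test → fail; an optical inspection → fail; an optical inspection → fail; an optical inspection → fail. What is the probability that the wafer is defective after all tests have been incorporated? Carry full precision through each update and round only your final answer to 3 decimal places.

0.602

After an optical inspection='pass': P(defective) = 0.5·0.2000 / (0.5·0.2000 + 0.65·0.8000) ≈ 0.1613
After an optical inspection='pass': P(defective) = 0.5·0.1613 / (0.5·0.1613 + 0.65·0.8387) ≈ 0.1289
After a stress test='fail': P(defective) = 0.35·0.1289 / (0.35·0.1289 + 0.1·0.8711) ≈ 0.3411
After an optical inspection='fail': P(defective) = 0.5·0.3411 / (0.5·0.3411 + 0.35·0.6589) ≈ 0.4252
After an optical inspection='fail': P(defective) = 0.5·0.4252 / (0.5·0.4252 + 0.35·0.5748) ≈ 0.5138
After an optical inspection='fail': P(defective) = 0.5·0.5138 / (0.5·0.5138 + 0.35·0.4862) ≈ 0.6015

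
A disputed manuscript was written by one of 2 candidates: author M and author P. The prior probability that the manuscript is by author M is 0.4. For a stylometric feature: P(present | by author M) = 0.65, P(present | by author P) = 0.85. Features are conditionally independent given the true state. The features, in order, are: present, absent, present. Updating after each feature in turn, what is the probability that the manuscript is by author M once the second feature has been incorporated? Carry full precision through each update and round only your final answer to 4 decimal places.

After 'present': P(author M) = 0.65·0.4000 / (0.65·0.4000 + 0.85·0.6000) ≈ 0.3377
After 'absent': P(author M) = 0.35·0.3377 / (0.35·0.3377 + 0.15·0.6623) ≈ 0.5433

0.5433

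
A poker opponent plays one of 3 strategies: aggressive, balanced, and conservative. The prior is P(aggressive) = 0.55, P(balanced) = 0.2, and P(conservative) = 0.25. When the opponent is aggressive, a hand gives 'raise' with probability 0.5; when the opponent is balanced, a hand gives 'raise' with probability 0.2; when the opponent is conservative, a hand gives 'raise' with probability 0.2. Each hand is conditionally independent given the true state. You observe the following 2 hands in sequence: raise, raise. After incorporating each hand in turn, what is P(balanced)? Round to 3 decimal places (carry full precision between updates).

After 'raise': normaliser = 0.5·0.5500 + 0.2·0.2000 + 0.2·0.2500; P(aggressive) ≈ 0.7534, P(balanced) ≈ 0.1096, P(conservative) ≈ 0.1370
After 'raise': normaliser = 0.5·0.7534 + 0.2·0.1096 + 0.2·0.1370; P(aggressive) ≈ 0.8842, P(balanced) ≈ 0.0514, P(conservative) ≈ 0.0643

0.051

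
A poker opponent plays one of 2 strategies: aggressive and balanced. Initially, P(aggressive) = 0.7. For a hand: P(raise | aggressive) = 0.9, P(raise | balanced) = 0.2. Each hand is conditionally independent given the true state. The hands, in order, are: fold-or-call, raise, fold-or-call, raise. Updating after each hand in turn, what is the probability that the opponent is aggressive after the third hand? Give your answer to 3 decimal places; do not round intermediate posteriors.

After 'fold-or-call': P(aggressive) = 0.1·0.7000 / (0.1·0.7000 + 0.8·0.3000) ≈ 0.2258
After 'raise': P(aggressive) = 0.9·0.2258 / (0.9·0.2258 + 0.2·0.7742) ≈ 0.5676
After 'fold-or-call': P(aggressive) = 0.1·0.5676 / (0.1·0.5676 + 0.8·0.4324) ≈ 0.1409

0.141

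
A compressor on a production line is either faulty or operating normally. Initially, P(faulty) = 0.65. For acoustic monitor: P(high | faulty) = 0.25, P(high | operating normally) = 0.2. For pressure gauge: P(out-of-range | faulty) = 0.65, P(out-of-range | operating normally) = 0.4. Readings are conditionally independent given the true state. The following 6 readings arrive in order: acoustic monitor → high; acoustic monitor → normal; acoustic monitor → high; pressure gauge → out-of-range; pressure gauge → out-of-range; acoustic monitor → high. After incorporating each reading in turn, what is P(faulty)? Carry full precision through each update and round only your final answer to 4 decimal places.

After acoustic monitor='high': P(faulty) = 0.25·0.6500 / (0.25·0.6500 + 0.2·0.3500) ≈ 0.6989
After acoustic monitor='normal': P(faulty) = 0.75·0.6989 / (0.75·0.6989 + 0.8·0.3011) ≈ 0.6852
After acoustic monitor='high': P(faulty) = 0.25·0.6852 / (0.25·0.6852 + 0.2·0.3148) ≈ 0.7312
After pressure gauge='out-of-range': P(faulty) = 0.65·0.7312 / (0.65·0.7312 + 0.4·0.2688) ≈ 0.8155
After pressure gauge='out-of-range': P(faulty) = 0.65·0.8155 / (0.65·0.8155 + 0.4·0.1845) ≈ 0.8778
After acoustic monitor='high': P(faulty) = 0.25·0.8778 / (0.25·0.8778 + 0.2·0.1222) ≈ 0.8998

0.8998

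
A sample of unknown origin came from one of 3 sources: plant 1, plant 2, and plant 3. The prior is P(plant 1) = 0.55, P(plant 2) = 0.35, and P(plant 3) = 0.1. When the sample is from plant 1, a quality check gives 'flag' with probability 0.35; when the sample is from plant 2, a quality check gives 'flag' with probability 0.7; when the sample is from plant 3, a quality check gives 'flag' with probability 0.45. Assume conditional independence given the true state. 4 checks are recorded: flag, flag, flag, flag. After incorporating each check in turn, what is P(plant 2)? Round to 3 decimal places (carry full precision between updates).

Apply Bayes' rule sequentially, carrying P(plant 2) forward.
After 'flag': normaliser = 0.35·0.5500 + 0.7·0.3500 + 0.45·0.1000; P(plant 1) ≈ 0.3990, P(plant 2) ≈ 0.5078, P(plant 3) ≈ 0.0933
After 'flag': normaliser = 0.35·0.3990 + 0.7·0.5078 + 0.45·0.0933; P(plant 1) ≈ 0.2600, P(plant 2) ≈ 0.6618, P(plant 3) ≈ 0.0781
After 'flag': normaliser = 0.35·0.2600 + 0.7·0.6618 + 0.45·0.0781; P(plant 1) ≈ 0.1544, P(plant 2) ≈ 0.7860, P(plant 3) ≈ 0.0597
After 'flag': normaliser = 0.35·0.1544 + 0.7·0.7860 + 0.45·0.0597; P(plant 1) ≈ 0.0856, P(plant 2) ≈ 0.8718, P(plant 3) ≈ 0.0425

0.872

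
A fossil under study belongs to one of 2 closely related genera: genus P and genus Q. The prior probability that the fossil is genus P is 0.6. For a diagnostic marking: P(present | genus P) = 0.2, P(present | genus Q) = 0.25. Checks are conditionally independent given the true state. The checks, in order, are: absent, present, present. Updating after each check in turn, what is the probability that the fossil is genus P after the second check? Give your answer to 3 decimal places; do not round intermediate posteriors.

0.561

After 'absent': P(genus P) = 0.8·0.6000 / (0.8·0.6000 + 0.75·0.4000) ≈ 0.6154
After 'present': P(genus P) = 0.2·0.6154 / (0.2·0.6154 + 0.25·0.3846) ≈ 0.5614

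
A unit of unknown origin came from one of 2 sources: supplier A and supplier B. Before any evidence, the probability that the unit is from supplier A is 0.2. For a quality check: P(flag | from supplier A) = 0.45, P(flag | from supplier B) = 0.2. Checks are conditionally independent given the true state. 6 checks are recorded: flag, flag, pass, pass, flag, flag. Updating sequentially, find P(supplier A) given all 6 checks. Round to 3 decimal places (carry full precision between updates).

Apply Bayes' rule sequentially, carrying P(supplier A) forward.
After 'flag': P(supplier A) = 0.45·0.2000 / (0.45·0.2000 + 0.2·0.8000) ≈ 0.3600
After 'flag': P(supplier A) = 0.45·0.3600 / (0.45·0.3600 + 0.2·0.6400) ≈ 0.5586
After 'pass': P(supplier A) = 0.55·0.5586 / (0.55·0.5586 + 0.8·0.4414) ≈ 0.4653
After 'pass': P(supplier A) = 0.55·0.4653 / (0.55·0.4653 + 0.8·0.5347) ≈ 0.3743
After 'flag': P(supplier A) = 0.45·0.3743 / (0.45·0.3743 + 0.2·0.6257) ≈ 0.5737
After 'flag': P(supplier A) = 0.45·0.5737 / (0.45·0.5737 + 0.2·0.4263) ≈ 0.7518

0.752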